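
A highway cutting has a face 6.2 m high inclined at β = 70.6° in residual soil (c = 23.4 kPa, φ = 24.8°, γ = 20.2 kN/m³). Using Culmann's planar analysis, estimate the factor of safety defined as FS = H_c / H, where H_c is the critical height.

H_c = (4c/γ) · sinβ cosφ / [1 − cos(β − φ)]
    = (4·23.4/20.2) · sin70.6°·cos24.8° / [1 − cos45.8°]
    = 4.634 · 0.8562 / 0.3028 = 13.10 m
FS = H_c / H = 13.10 / 6.2 = 2.113

FS = 2.11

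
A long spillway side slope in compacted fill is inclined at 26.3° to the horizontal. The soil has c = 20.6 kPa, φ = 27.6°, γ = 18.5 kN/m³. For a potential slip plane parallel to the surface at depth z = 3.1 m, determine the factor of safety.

For an infinite slope with a slip plane parallel to the surface (no pore pressure): FS = [c + γz cos²β tanφ] / [γz sinβ cosβ].
γz = 18.5·3.1 = 57.35 kN/m²
Numerator = 20.6 + 57.35·cos²26.3°·tan27.6° = 20.6 + 57.35·0.8037·0.5228 = 44.696 kPa
Denominator = 57.35·sin26.3°·cos26.3° = 57.35·0.4431·0.8965 = 22.780 kPa
FS = 44.696 / 22.780 = 1.962

FS = 1.96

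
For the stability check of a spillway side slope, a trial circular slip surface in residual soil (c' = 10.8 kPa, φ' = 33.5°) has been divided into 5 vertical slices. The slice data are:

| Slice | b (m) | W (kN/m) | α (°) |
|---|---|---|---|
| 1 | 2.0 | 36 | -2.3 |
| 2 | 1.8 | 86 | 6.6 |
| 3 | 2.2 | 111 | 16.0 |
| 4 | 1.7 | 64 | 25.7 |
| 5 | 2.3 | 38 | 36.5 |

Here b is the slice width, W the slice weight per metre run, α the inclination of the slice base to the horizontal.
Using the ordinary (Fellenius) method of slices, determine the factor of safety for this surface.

FS = 3.65

Ordinary method of slices: FS = Σ[c'·Δl_i + (W_i cosα_i)·tanφ'] / Σ W_i sinα_i, with Δl_i = b_i / cosα_i.
Slice 1: Δl = 2.0/cos(-2.3°) = 2.002 m; N'_1 = 36·cos(-2.3°) = 36.0; c'Δl = 21.62; W sinα = -1.4
Slice 2: Δl = 1.8/cos6.6° = 1.812 m; N'_2 = 86·cos6.6° = 85.4; c'Δl = 19.57; W sinα = 9.9
Slice 3: Δl = 2.2/cos16.0° = 2.289 m; N'_3 = 111·cos16.0° = 106.7; c'Δl = 24.72; W sinα = 30.6
Slice 4: Δl = 1.7/cos25.7° = 1.887 m; N'_4 = 64·cos25.7° = 57.7; c'Δl = 20.38; W sinα = 27.8
Slice 5: Δl = 2.3/cos36.5° = 2.861 m; N'_5 = 38·cos36.5° = 30.5; c'Δl = 30.90; W sinα = 22.6
Σc'Δl = 117.2 kN/m; ΣN' = 316.3 kN/m; ΣW sinα = 89.4 kN/m
Resisting = 117.2 + 316.3·tan33.5° = 117.2 + 209.4 = 326.5 kN/m
FS = 326.5 / 89.4 = 3.653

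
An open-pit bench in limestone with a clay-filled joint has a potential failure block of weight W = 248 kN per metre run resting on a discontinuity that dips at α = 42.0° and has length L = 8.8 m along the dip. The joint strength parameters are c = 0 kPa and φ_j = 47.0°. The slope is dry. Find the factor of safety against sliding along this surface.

FS = 1.19

Resolving the block weight along and normal to the plane and applying the Mohr–Coulomb strength on the joint:
N' = W cosα = 248·cos42.0° = 184.3 kN/m
Driving force T = W sinα = 248·sin42.0° = 165.9 kN/m
Resisting force R = c·L + N'·tanφ_j = 0·8.8 + 184.3·tan47.0° = 0.0 + 197.6 = 197.6 kN/m
FS = R / T = 197.6 / 165.9 = 1.191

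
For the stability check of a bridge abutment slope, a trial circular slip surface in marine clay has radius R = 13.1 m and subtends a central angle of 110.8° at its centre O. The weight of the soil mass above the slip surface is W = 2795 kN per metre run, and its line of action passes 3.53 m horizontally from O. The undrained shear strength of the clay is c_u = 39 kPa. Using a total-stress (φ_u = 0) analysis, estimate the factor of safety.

Taking moments about the centre O, the resisting moment is provided by the undrained shear strength acting along the arc:
Arc length L_a = R·θ = 13.1·(110.8°·π/180) = 13.1·1.9338 = 25.33 m
M_R = c_u·L_a·R = 39·25.33·13.1 = 12942.7 kN·m/m
M_D = W·d = 2795·3.53 = 9866.3 kN·m/m
FS = M_R / M_D = 12942.7 / 9866.3 = 1.312

FS = 1.31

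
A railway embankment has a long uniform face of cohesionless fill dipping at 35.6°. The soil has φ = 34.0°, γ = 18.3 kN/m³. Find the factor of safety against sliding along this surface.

For a dry cohesionless infinite slope the factor of safety is FS = tanφ / tanβ.
FS = tan34.0° / tan35.6° = 0.6745 / 0.7159 = 0.942

FS = 0.94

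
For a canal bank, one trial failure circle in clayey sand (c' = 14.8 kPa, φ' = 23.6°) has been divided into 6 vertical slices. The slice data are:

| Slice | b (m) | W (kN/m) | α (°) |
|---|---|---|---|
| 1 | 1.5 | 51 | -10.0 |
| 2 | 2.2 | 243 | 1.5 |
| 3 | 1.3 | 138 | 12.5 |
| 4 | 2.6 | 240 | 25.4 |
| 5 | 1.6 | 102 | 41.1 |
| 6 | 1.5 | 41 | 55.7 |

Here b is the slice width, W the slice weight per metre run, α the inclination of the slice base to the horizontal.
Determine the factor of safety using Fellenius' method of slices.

Ordinary method of slices: FS = Σ[c'·Δl_i + (W_i cosα_i)·tanφ'] / Σ W_i sinα_i, with Δl_i = b_i / cosα_i.
Slice 1: Δl = 1.5/cos(-10.0°) = 1.523 m; N'_1 = 51·cos(-10.0°) = 50.2; c'Δl = 22.54; W sinα = -8.9
Slice 2: Δl = 2.2/cos1.5° = 2.201 m; N'_2 = 243·cos1.5° = 242.9; c'Δl = 32.57; W sinα = 6.4
Slice 3: Δl = 1.3/cos12.5° = 1.332 m; N'_3 = 138·cos12.5° = 134.7; c'Δl = 19.71; W sinα = 29.9
Slice 4: Δl = 2.6/cos25.4° = 2.878 m; N'_4 = 240·cos25.4° = 216.8; c'Δl = 42.60; W sinα = 102.9
Slice 5: Δl = 1.6/cos41.1° = 2.123 m; N'_5 = 102·cos41.1° = 76.9; c'Δl = 31.42; W sinα = 67.1
Slice 6: Δl = 1.5/cos55.7° = 2.662 m; N'_6 = 41·cos55.7° = 23.1; c'Δl = 39.39; W sinα = 33.9
Σc'Δl = 188.2 kN/m; ΣN' = 744.6 kN/m; ΣW sinα = 231.2 kN/m
Resisting = 188.2 + 744.6·tan23.6° = 188.2 + 325.3 = 513.6 kN/m
FS = 513.6 / 231.2 = 2.221

FS = 2.22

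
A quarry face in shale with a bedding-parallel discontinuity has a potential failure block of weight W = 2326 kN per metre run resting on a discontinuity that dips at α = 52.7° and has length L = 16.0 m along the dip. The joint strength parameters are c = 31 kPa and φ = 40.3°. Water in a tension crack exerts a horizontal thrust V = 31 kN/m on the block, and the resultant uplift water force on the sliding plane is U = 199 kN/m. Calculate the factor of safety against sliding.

Resolving the block weight along and normal to the plane and applying the Mohr–Coulomb strength on the joint:
N' = W cosα − U − V sinα = 2326·cos52.7° − 199 − 31·sin52.7° = 1185.9 kN/m
Driving force T = W sinα + V cosα = 2326·sin52.7° + 31·cos52.7° = 1869.1 kN/m
Resisting force R = c·L + N'·tanφ = 31·16.0 + 1185.9·tan40.3° = 496.0 + 1005.7 = 1501.7 kN/m
FS = R / T = 1501.7 / 1869.1 = 0.803

FS = 0.80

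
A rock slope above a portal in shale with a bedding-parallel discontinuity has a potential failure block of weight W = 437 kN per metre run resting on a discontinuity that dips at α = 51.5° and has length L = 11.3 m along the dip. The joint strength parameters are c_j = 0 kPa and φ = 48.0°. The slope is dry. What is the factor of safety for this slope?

Resolving the block weight along and normal to the plane and applying the Mohr–Coulomb strength on the joint:
N' = W cosα = 437·cos51.5° = 272.0 kN/m
Driving force T = W sinα = 437·sin51.5° = 342.0 kN/m
Resisting force R = c_j·L + N'·tanφ = 0·11.3 + 272.0·tan48.0° = 0.0 + 302.1 = 302.1 kN/m
FS = R / T = 302.1 / 342.0 = 0.883

FS = 0.88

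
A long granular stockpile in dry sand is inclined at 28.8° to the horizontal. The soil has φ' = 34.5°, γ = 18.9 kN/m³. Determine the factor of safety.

For a dry cohesionless infinite slope the factor of safety is FS = tanφ' / tanβ.
FS = tan34.5° / tan28.8° = 0.6873 / 0.5498 = 1.250

FS = 1.25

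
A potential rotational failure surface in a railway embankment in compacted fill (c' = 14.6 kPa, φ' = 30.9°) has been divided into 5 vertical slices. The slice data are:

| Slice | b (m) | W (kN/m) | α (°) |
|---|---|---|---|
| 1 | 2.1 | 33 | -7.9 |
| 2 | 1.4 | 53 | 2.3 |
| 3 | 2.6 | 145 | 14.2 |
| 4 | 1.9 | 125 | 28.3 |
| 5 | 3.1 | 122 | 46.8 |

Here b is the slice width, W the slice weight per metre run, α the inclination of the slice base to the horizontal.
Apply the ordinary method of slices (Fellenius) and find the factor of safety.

FS = 2.42

Ordinary method of slices: FS = Σ[c'·Δl_i + (W_i cosα_i)·tanφ'] / Σ W_i sinα_i, with Δl_i = b_i / cosα_i.
Slice 1: Δl = 2.1/cos(-7.9°) = 2.120 m; N'_1 = 33·cos(-7.9°) = 32.7; c'Δl = 30.95; W sinα = -4.5
Slice 2: Δl = 1.4/cos2.3° = 1.401 m; N'_2 = 53·cos2.3° = 53.0; c'Δl = 20.46; W sinα = 2.1
Slice 3: Δl = 2.6/cos14.2° = 2.682 m; N'_3 = 145·cos14.2° = 140.6; c'Δl = 39.16; W sinα = 35.6
Slice 4: Δl = 1.9/cos28.3° = 2.158 m; N'_4 = 125·cos28.3° = 110.1; c'Δl = 31.51; W sinα = 59.3
Slice 5: Δl = 3.1/cos46.8° = 4.529 m; N'_5 = 122·cos46.8° = 83.5; c'Δl = 66.12; W sinα = 88.9
Σc'Δl = 188.2 kN/m; ΣN' = 419.8 kN/m; ΣW sinα = 181.4 kN/m
Resisting = 188.2 + 419.8·tan30.9° = 188.2 + 251.2 = 439.4 kN/m
FS = 439.4 / 181.4 = 2.423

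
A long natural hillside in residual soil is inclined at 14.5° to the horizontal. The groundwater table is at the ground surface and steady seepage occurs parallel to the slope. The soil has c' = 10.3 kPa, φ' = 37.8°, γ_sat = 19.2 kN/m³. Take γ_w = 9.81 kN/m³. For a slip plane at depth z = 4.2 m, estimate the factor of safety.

With seepage parallel to the slope and the water table at the surface, the effective normal stress on the slip plane uses the buoyant unit weight γ' = γ_sat − γ_w while the driving shear stress uses γ_sat:
FS = [c' + γ' z cos²β tanφ'] / [γ_sat z sinβ cosβ]
γ' = 19.2 − 9.81 = 9.39 kN/m³
Numerator = 10.3 + 9.39·4.2·cos²14.5°·tan37.8° = 10.3 + 9.39·4.2·0.9373·0.7757 = 38.973 kPa
Denominator = 19.2·4.2·sin14.5°·cos14.5° = 19.2·4.2·0.2504·0.9681 = 19.548 kPa
FS = 38.973 / 19.548 = 1.994

FS = 1.99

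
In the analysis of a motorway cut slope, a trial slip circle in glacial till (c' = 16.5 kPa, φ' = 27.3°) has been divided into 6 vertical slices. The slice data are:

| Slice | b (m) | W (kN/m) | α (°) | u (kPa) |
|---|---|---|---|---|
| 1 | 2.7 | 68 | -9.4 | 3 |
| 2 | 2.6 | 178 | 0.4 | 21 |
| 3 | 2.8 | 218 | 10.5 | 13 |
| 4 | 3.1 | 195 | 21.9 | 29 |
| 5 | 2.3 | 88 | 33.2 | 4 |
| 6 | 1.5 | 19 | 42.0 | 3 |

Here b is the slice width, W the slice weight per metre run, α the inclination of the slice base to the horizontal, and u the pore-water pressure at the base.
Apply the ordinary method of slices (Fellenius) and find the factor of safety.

FS = 3.27

Ordinary method of slices: FS = Σ[c'·Δl_i + (W_i cosα_i − u_i·Δl_i)·tanφ'] / Σ W_i sinα_i, with Δl_i = b_i / cosα_i.
Slice 1: Δl = 2.7/cos(-9.4°) = 2.737 m; N'_1 = 68·cos(-9.4°) − 3·2.737 = 58.9; c'Δl = 45.16; W sinα = -11.1
Slice 2: Δl = 2.6/cos0.4° = 2.600 m; N'_2 = 178·cos0.4° − 21·2.600 = 123.4; c'Δl = 42.90; W sinα = 1.2
Slice 3: Δl = 2.8/cos10.5° = 2.848 m; N'_3 = 218·cos10.5° − 13·2.848 = 177.3; c'Δl = 46.99; W sinα = 39.7
Slice 4: Δl = 3.1/cos21.9° = 3.341 m; N'_4 = 195·cos21.9° − 29·3.341 = 84.0; c'Δl = 55.13; W sinα = 72.7
Slice 5: Δl = 2.3/cos33.2° = 2.749 m; N'_5 = 88·cos33.2° − 4·2.749 = 62.6; c'Δl = 45.35; W sinα = 48.2
Slice 6: Δl = 1.5/cos42.0° = 2.018 m; N'_6 = 19·cos42.0° − 3·2.018 = 8.1; c'Δl = 33.30; W sinα = 12.7
Σc'Δl = 268.8 kN/m; ΣN' = 514.3 kN/m; ΣW sinα = 163.5 kN/m
Resisting = 268.8 + 514.3·tan27.3° = 268.8 + 265.5 = 534.3 kN/m
FS = 534.3 / 163.5 = 3.268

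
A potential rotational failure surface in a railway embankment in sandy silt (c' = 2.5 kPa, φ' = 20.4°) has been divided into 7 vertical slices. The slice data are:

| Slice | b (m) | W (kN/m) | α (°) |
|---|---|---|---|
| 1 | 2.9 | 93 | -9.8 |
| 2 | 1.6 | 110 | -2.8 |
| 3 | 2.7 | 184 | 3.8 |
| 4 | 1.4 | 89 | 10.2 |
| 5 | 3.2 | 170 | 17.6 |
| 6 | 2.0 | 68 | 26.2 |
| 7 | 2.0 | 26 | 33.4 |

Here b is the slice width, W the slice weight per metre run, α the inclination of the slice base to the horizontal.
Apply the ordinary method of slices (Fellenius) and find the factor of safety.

Ordinary method of slices: FS = Σ[c'·Δl_i + (W_i cosα_i)·tanφ'] / Σ W_i sinα_i, with Δl_i = b_i / cosα_i.
Slice 1: Δl = 2.9/cos(-9.8°) = 2.943 m; N'_1 = 93·cos(-9.8°) = 91.6; c'Δl = 7.36; W sinα = -15.8
Slice 2: Δl = 1.6/cos(-2.8°) = 1.602 m; N'_2 = 110·cos(-2.8°) = 109.9; c'Δl = 4.00; W sinα = -5.4
Slice 3: Δl = 2.7/cos3.8° = 2.706 m; N'_3 = 184·cos3.8° = 183.6; c'Δl = 6.76; W sinα = 12.2
Slice 4: Δl = 1.4/cos10.2° = 1.422 m; N'_4 = 89·cos10.2° = 87.6; c'Δl = 3.56; W sinα = 15.8
Slice 5: Δl = 3.2/cos17.6° = 3.357 m; N'_5 = 170·cos17.6° = 162.0; c'Δl = 8.39; W sinα = 51.4
Slice 6: Δl = 2.0/cos26.2° = 2.229 m; N'_6 = 68·cos26.2° = 61.0; c'Δl = 5.57; W sinα = 30.0
Slice 7: Δl = 2.0/cos33.4° = 2.396 m; N'_7 = 26·cos33.4° = 21.7; c'Δl = 5.99; W sinα = 14.3
Σc'Δl = 41.6 kN/m; ΣN' = 717.5 kN/m; ΣW sinα = 102.5 kN/m
Resisting = 41.6 + 717.5·tan20.4° = 41.6 + 266.8 = 308.5 kN/m
FS = 308.5 / 102.5 = 3.010

FS = 3.01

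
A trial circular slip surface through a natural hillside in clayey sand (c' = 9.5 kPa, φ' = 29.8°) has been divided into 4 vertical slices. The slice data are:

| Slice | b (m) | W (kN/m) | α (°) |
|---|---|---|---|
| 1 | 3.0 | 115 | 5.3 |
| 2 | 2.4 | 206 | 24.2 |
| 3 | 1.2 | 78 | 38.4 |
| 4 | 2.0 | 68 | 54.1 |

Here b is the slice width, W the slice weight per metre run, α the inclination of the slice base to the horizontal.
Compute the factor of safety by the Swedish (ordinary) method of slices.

FS = 1.67

Ordinary method of slices: FS = Σ[c'·Δl_i + (W_i cosα_i)·tanφ'] / Σ W_i sinα_i, with Δl_i = b_i / cosα_i.
Slice 1: Δl = 3.0/cos5.3° = 3.013 m; N'_1 = 115·cos5.3° = 114.5; c'Δl = 28.62; W sinα = 10.6
Slice 2: Δl = 2.4/cos24.2° = 2.631 m; N'_2 = 206·cos24.2° = 187.9; c'Δl = 25.00; W sinα = 84.4
Slice 3: Δl = 1.2/cos38.4° = 1.531 m; N'_3 = 78·cos38.4° = 61.1; c'Δl = 14.55; W sinα = 48.4
Slice 4: Δl = 2.0/cos54.1° = 3.411 m; N'_4 = 68·cos54.1° = 39.9; c'Δl = 32.40; W sinα = 55.1
Σc'Δl = 100.6 kN/m; ΣN' = 403.4 kN/m; ΣW sinα = 198.6 kN/m
Resisting = 100.6 + 403.4·tan29.8° = 100.6 + 231.0 = 331.6 kN/m
FS = 331.6 / 198.6 = 1.670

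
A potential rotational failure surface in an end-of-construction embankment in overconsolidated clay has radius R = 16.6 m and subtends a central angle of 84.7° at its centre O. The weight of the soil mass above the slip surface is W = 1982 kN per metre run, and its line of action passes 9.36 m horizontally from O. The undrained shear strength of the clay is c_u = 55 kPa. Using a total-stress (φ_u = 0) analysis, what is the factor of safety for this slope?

Taking moments about the centre O, the resisting moment is provided by the undrained shear strength acting along the arc:
Arc length L_a = R·θ = 16.6·(84.7°·π/180) = 16.6·1.4783 = 24.54 m
M_R = c_u·L_a·R = 55·24.54·16.6 = 22404.7 kN·m/m
M_D = W·d = 1982·9.36 = 18551.5 kN·m/m
FS = M_R / M_D = 22404.7 / 18551.5 = 1.208

FS = 1.21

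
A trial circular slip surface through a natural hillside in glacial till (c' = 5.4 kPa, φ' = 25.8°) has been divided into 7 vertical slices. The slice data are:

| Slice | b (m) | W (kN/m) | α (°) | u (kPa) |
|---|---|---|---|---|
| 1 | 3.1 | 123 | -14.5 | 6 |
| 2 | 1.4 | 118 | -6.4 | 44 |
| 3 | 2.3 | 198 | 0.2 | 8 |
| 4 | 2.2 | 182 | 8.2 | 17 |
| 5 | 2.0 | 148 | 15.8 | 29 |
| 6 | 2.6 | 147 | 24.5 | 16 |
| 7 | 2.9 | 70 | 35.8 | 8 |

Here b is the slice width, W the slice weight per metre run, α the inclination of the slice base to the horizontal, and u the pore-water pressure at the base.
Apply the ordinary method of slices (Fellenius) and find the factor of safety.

FS = 3.38

Ordinary method of slices: FS = Σ[c'·Δl_i + (W_i cosα_i − u_i·Δl_i)·tanφ'] / Σ W_i sinα_i, with Δl_i = b_i / cosα_i.
Slice 1: Δl = 3.1/cos(-14.5°) = 3.202 m; N'_1 = 123·cos(-14.5°) − 6·3.202 = 99.9; c'Δl = 17.29; W sinα = -30.8
Slice 2: Δl = 1.4/cos(-6.4°) = 1.409 m; N'_2 = 118·cos(-6.4°) − 44·1.409 = 55.3; c'Δl = 7.61; W sinα = -13.2
Slice 3: Δl = 2.3/cos0.2° = 2.300 m; N'_3 = 198·cos0.2° − 8·2.300 = 179.6; c'Δl = 12.42; W sinα = 0.7
Slice 4: Δl = 2.2/cos8.2° = 2.223 m; N'_4 = 182·cos8.2° − 17·2.223 = 142.4; c'Δl = 12.00; W sinα = 26.0
Slice 5: Δl = 2.0/cos15.8° = 2.079 m; N'_5 = 148·cos15.8° − 29·2.079 = 82.1; c'Δl = 11.22; W sinα = 40.3
Slice 6: Δl = 2.6/cos24.5° = 2.857 m; N'_6 = 147·cos24.5° − 16·2.857 = 88.0; c'Δl = 15.43; W sinα = 61.0
Slice 7: Δl = 2.9/cos35.8° = 3.576 m; N'_7 = 70·cos35.8° − 8·3.576 = 28.2; c'Δl = 19.31; W sinα = 40.9
Σc'Δl = 95.3 kN/m; ΣN' = 675.4 kN/m; ΣW sinα = 124.9 kN/m
Resisting = 95.3 + 675.4·tan25.8° = 95.3 + 326.5 = 421.8 kN/m
FS = 421.8 / 124.9 = 3.377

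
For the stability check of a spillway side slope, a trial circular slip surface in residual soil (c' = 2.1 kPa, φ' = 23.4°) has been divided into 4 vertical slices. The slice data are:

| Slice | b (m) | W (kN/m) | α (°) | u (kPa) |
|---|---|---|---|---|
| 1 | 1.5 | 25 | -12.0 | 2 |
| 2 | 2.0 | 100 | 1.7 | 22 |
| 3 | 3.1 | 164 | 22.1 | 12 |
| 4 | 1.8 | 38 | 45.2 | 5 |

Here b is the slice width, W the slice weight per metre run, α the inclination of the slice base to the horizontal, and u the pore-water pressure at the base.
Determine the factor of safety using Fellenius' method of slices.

FS = 1.25

Ordinary method of slices: FS = Σ[c'·Δl_i + (W_i cosα_i − u_i·Δl_i)·tanφ'] / Σ W_i sinα_i, with Δl_i = b_i / cosα_i.
Slice 1: Δl = 1.5/cos(-12.0°) = 1.534 m; N'_1 = 25·cos(-12.0°) − 2·1.534 = 21.4; c'Δl = 3.22; W sinα = -5.2
Slice 2: Δl = 2.0/cos1.7° = 2.001 m; N'_2 = 100·cos1.7° − 22·2.001 = 55.9; c'Δl = 4.20; W sinα = 3.0
Slice 3: Δl = 3.1/cos22.1° = 3.346 m; N'_3 = 164·cos22.1° − 12·3.346 = 111.8; c'Δl = 7.03; W sinα = 61.7
Slice 4: Δl = 1.8/cos45.2° = 2.555 m; N'_4 = 38·cos45.2° − 5·2.555 = 14.0; c'Δl = 5.36; W sinα = 27.0
Σc'Δl = 19.8 kN/m; ΣN' = 203.1 kN/m; ΣW sinα = 86.4 kN/m
Resisting = 19.8 + 203.1·tan23.4° = 19.8 + 87.9 = 107.7 kN/m
FS = 107.7 / 86.4 = 1.246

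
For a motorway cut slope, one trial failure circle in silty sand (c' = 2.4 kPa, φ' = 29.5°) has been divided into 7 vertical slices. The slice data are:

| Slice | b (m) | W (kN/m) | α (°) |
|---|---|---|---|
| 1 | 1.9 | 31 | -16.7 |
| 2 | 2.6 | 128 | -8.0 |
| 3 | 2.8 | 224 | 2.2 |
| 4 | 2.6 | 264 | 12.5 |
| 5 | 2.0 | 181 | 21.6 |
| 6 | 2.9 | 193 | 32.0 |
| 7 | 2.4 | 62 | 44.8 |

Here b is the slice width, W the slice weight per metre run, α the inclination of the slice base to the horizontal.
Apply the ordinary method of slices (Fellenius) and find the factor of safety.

Ordinary method of slices: FS = Σ[c'·Δl_i + (W_i cosα_i)·tanφ'] / Σ W_i sinα_i, with Δl_i = b_i / cosα_i.
Slice 1: Δl = 1.9/cos(-16.7°) = 1.984 m; N'_1 = 31·cos(-16.7°) = 29.7; c'Δl = 4.76; W sinα = -8.9
Slice 2: Δl = 2.6/cos(-8.0°) = 2.626 m; N'_2 = 128·cos(-8.0°) = 126.8; c'Δl = 6.30; W sinα = -17.8
Slice 3: Δl = 2.8/cos2.2° = 2.802 m; N'_3 = 224·cos2.2° = 223.8; c'Δl = 6.72; W sinα = 8.6
Slice 4: Δl = 2.6/cos12.5° = 2.663 m; N'_4 = 264·cos12.5° = 257.7; c'Δl = 6.39; W sinα = 57.1
Slice 5: Δl = 2.0/cos21.6° = 2.151 m; N'_5 = 181·cos21.6° = 168.3; c'Δl = 5.16; W sinα = 66.6
Slice 6: Δl = 2.9/cos32.0° = 3.420 m; N'_6 = 193·cos32.0° = 163.7; c'Δl = 8.21; W sinα = 102.3
Slice 7: Δl = 2.4/cos44.8° = 3.382 m; N'_7 = 62·cos44.8° = 44.0; c'Δl = 8.12; W sinα = 43.7
Σc'Δl = 45.7 kN/m; ΣN' = 1014.0 kN/m; ΣW sinα = 251.6 kN/m
Resisting = 45.7 + 1014.0·tan29.5° = 45.7 + 573.7 = 619.3 kN/m
FS = 619.3 / 251.6 = 2.462

FS = 2.46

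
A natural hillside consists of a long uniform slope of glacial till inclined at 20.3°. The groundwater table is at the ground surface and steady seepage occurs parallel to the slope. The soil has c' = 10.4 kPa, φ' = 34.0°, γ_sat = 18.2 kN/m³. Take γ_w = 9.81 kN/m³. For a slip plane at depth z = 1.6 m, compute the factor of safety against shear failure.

FS = 1.94

With seepage parallel to the slope and the water table at the surface, the effective normal stress on the slip plane uses the buoyant unit weight γ' = γ_sat − γ_w while the driving shear stress uses γ_sat:
FS = [c' + γ' z cos²β tanφ'] / [γ_sat z sinβ cosβ]
γ' = 18.2 − 9.81 = 8.39 kN/m³
Numerator = 10.4 + 8.39·1.6·cos²20.3°·tan34.0° = 10.4 + 8.39·1.6·0.8796·0.6745 = 18.365 kPa
Denominator = 18.2·1.6·sin20.3°·cos20.3° = 18.2·1.6·0.3469·0.9379 = 9.475 kPa
FS = 18.365 / 9.475 = 1.938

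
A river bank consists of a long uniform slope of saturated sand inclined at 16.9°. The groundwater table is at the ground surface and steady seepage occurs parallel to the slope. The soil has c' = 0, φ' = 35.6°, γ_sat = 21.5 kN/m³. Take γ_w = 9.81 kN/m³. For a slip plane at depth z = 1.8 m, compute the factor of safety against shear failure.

FS = 1.28

With seepage parallel to the slope and the water table at the surface, the effective normal stress on the slip plane uses the buoyant unit weight γ' = γ_sat − γ_w while the driving shear stress uses γ_sat:
FS = [c' + γ' z cos²β tanφ'] / [γ_sat z sinβ cosβ]
(For c' = 0 this reduces to FS = (γ'/γ_sat)·tanφ'/tanβ.)
γ' = 21.5 − 9.81 = 11.69 kN/m³
Numerator = 0.0 + 11.69·1.8·cos²16.9°·tan35.6° = 0.0 + 11.69·1.8·0.9155·0.7159 = 13.792 kPa
Denominator = 21.5·1.8·sin16.9°·cos16.9° = 21.5·1.8·0.2907·0.9568 = 10.764 kPa
FS = 13.792 / 10.764 = 1.281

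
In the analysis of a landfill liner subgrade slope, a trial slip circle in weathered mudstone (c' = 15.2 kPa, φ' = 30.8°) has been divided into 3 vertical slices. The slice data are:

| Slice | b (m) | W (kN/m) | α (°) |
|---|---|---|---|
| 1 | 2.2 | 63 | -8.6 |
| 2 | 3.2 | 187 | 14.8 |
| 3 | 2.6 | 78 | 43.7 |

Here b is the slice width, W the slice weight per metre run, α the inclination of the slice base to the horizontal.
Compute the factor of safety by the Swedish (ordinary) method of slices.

Ordinary method of slices: FS = Σ[c'·Δl_i + (W_i cosα_i)·tanφ'] / Σ W_i sinα_i, with Δl_i = b_i / cosα_i.
Slice 1: Δl = 2.2/cos(-8.6°) = 2.225 m; N'_1 = 63·cos(-8.6°) = 62.3; c'Δl = 33.82; W sinα = -9.4
Slice 2: Δl = 3.2/cos14.8° = 3.310 m; N'_2 = 187·cos14.8° = 180.8; c'Δl = 50.31; W sinα = 47.8
Slice 3: Δl = 2.6/cos43.7° = 3.596 m; N'_3 = 78·cos43.7° = 56.4; c'Δl = 54.66; W sinα = 53.9
Σc'Δl = 138.8 kN/m; ΣN' = 299.5 kN/m; ΣW sinα = 92.2 kN/m
Resisting = 138.8 + 299.5·tan30.8° = 138.8 + 178.5 = 317.3 kN/m
FS = 317.3 / 92.2 = 3.440

FS = 3.44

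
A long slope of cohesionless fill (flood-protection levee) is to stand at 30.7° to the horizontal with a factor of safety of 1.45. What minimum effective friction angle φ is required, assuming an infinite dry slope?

FS = tanφ/tanβ ⇒ tanφ = FS · tanβ = 1.45 · tan30.7° = 0.8609
φ = arctan(0.8609) = 40.73°

φ = 40.7°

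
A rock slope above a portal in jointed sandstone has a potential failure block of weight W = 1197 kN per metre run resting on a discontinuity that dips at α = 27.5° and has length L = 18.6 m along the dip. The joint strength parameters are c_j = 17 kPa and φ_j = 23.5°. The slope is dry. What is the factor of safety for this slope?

Resolving the block weight along and normal to the plane and applying the Mohr–Coulomb strength on the joint:
N' = W cosα = 1197·cos27.5° = 1061.8 kN/m
Driving force T = W sinα = 1197·sin27.5° = 552.7 kN/m
Resisting force R = c_j·L + N'·tanφ_j = 17·18.6 + 1061.8·tan23.5° = 316.2 + 461.7 = 777.9 kN/m
FS = R / T = 777.9 / 552.7 = 1.407

FS = 1.41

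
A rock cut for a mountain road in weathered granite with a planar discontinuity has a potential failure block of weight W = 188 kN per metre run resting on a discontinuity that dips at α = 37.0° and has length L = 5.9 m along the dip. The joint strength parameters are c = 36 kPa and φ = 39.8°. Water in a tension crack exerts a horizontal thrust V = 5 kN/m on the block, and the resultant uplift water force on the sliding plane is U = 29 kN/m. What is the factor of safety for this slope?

FS = 2.65

Resolving the block weight along and normal to the plane and applying the Mohr–Coulomb strength on the joint:
N' = W cosα − U − V sinα = 188·cos37.0° − 29 − 5·sin37.0° = 118.1 kN/m
Driving force T = W sinα + V cosα = 188·sin37.0° + 5·cos37.0° = 117.1 kN/m
Resisting force R = c·L + N'·tanφ = 36·5.9 + 118.1·tan39.8° = 212.4 + 98.4 = 310.8 kN/m
FS = R / T = 310.8 / 117.1 = 2.654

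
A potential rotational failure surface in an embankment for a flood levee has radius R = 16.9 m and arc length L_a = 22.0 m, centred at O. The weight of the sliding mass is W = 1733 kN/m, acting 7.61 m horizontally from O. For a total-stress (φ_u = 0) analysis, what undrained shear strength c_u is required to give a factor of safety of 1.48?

FS = c_u·L_a·R / (W·d), so c_u = FS·W·d / (L_a·R).
c_u = 1.48·1733·7.61 / (22.00·16.9) = 19518.4 / 371.80 = 52.50 kPa

c_u = 52.5 kPa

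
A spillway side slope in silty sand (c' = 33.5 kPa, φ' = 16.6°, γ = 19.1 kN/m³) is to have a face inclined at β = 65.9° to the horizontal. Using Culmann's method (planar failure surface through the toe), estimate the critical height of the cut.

H_c = 17.64 m

Culmann's analysis gives the critical failure plane at α_cr = (β + φ')/2 = (65.9 + 16.6)/2 = 41.2°, and the critical height
H_c = (4c'/γ) · sinβ cosφ' / [1 − cos(β − φ')]
    = (4·33.5/19.1) · sin65.9°·cos16.6° / [1 − cos(49.3°)]
    = 7.016 · 0.9128·0.9583 / [1 − 0.6521]
    = 7.016 · 0.8748 / 0.3479
    = 17.64 m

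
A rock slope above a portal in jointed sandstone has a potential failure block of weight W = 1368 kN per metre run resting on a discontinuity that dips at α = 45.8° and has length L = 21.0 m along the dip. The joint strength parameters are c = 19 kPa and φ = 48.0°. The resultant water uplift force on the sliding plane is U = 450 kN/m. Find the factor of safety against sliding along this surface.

Resolving the block weight along and normal to the plane and applying the Mohr–Coulomb strength on the joint:
N' = W cosα − U = 1368·cos45.8° − 450 = 503.7 kN/m
Driving force T = W sinα = 1368·sin45.8° = 980.7 kN/m
Resisting force R = c·L + N'·tanφ = 19·21.0 + 503.7·tan48.0° = 399.0 + 559.4 = 958.4 kN/m
FS = R / T = 958.4 / 980.7 = 0.977

FS = 0.98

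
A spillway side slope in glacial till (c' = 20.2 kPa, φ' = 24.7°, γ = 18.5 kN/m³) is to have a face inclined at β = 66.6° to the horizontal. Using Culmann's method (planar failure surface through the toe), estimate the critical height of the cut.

H_c = 14.24 m

Culmann's analysis gives the critical failure plane at α_cr = (β + φ')/2 = (66.6 + 24.7)/2 = 45.6°, and the critical height
H_c = (4c'/γ) · sinβ cosφ' / [1 − cos(β − φ')]
    = (4·20.2/18.5) · sin66.6°·cos24.7° / [1 − cos(41.9°)]
    = 4.368 · 0.9178·0.9085 / [1 − 0.7443]
    = 4.368 · 0.8338 / 0.2557
    = 14.24 m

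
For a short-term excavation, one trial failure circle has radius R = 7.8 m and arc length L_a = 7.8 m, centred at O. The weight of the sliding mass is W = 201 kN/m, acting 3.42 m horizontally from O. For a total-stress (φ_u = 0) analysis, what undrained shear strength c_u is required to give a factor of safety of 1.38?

FS = c_u·L_a·R / (W·d), so c_u = FS·W·d / (L_a·R).
c_u = 1.38·201·3.42 / (7.80·7.8) = 948.6 / 60.84 = 15.59 kPa

c_u = 15.6 kPa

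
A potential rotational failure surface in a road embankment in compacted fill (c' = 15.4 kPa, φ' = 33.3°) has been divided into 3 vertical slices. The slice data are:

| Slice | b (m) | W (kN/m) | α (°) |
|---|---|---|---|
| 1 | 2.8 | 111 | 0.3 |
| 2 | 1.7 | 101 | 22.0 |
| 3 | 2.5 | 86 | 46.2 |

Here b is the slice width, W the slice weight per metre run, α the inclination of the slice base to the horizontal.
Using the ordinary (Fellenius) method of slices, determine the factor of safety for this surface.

Ordinary method of slices: FS = Σ[c'·Δl_i + (W_i cosα_i)·tanφ'] / Σ W_i sinα_i, with Δl_i = b_i / cosα_i.
Slice 1: Δl = 2.8/cos0.3° = 2.800 m; N'_1 = 111·cos0.3° = 111.0; c'Δl = 43.12; W sinα = 0.6
Slice 2: Δl = 1.7/cos22.0° = 1.834 m; N'_2 = 101·cos22.0° = 93.6; c'Δl = 28.24; W sinα = 37.8
Slice 3: Δl = 2.5/cos46.2° = 3.612 m; N'_3 = 86·cos46.2° = 59.5; c'Δl = 55.62; W sinα = 62.1
Σc'Δl = 127.0 kN/m; ΣN' = 264.2 kN/m; ΣW sinα = 100.5 kN/m
Resisting = 127.0 + 264.2·tan33.3° = 127.0 + 173.5 = 300.5 kN/m
FS = 300.5 / 100.5 = 2.990

FS = 2.99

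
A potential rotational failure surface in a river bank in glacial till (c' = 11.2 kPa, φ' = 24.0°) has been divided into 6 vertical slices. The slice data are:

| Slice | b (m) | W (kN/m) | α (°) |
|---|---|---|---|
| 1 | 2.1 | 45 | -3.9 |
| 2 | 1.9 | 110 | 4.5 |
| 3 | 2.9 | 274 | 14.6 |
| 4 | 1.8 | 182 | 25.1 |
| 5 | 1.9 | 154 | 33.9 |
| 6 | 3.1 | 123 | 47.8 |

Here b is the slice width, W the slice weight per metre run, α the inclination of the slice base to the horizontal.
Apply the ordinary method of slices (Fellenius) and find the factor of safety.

Ordinary method of slices: FS = Σ[c'·Δl_i + (W_i cosα_i)·tanφ'] / Σ W_i sinα_i, with Δl_i = b_i / cosα_i.
Slice 1: Δl = 2.1/cos(-3.9°) = 2.105 m; N'_1 = 45·cos(-3.9°) = 44.9; c'Δl = 23.57; W sinα = -3.1
Slice 2: Δl = 1.9/cos4.5° = 1.906 m; N'_2 = 110·cos4.5° = 109.7; c'Δl = 21.35; W sinα = 8.6
Slice 3: Δl = 2.9/cos14.6° = 2.997 m; N'_3 = 274·cos14.6° = 265.2; c'Δl = 33.56; W sinα = 69.1
Slice 4: Δl = 1.8/cos25.1° = 1.988 m; N'_4 = 182·cos25.1° = 164.8; c'Δl = 22.26; W sinα = 77.2
Slice 5: Δl = 1.9/cos33.9° = 2.289 m; N'_5 = 154·cos33.9° = 127.8; c'Δl = 25.64; W sinα = 85.9
Slice 6: Δl = 3.1/cos47.8° = 4.615 m; N'_6 = 123·cos47.8° = 82.6; c'Δl = 51.69; W sinα = 91.1
Σc'Δl = 178.1 kN/m; ΣN' = 795.0 kN/m; ΣW sinα = 328.9 kN/m
Resisting = 178.1 + 795.0·tan24.0° = 178.1 + 353.9 = 532.0 kN/m
FS = 532.0 / 328.9 = 1.618

FS = 1.62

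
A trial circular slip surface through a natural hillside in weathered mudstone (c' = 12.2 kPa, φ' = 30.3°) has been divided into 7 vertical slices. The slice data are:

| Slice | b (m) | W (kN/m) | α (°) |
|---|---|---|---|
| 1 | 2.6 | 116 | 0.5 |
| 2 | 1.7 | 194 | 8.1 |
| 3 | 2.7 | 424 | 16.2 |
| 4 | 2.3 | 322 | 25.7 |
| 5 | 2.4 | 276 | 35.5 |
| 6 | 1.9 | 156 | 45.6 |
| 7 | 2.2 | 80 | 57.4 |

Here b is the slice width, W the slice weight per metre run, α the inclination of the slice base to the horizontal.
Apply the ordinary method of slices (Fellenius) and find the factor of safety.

FS = 1.67

Ordinary method of slices: FS = Σ[c'·Δl_i + (W_i cosα_i)·tanφ'] / Σ W_i sinα_i, with Δl_i = b_i / cosα_i.
Slice 1: Δl = 2.6/cos0.5° = 2.600 m; N'_1 = 116·cos0.5° = 116.0; c'Δl = 31.72; W sinα = 1.0
Slice 2: Δl = 1.7/cos8.1° = 1.717 m; N'_2 = 194·cos8.1° = 192.1; c'Δl = 20.95; W sinα = 27.3
Slice 3: Δl = 2.7/cos16.2° = 2.812 m; N'_3 = 424·cos16.2° = 407.2; c'Δl = 34.30; W sinα = 118.3
Slice 4: Δl = 2.3/cos25.7° = 2.553 m; N'_4 = 322·cos25.7° = 290.1; c'Δl = 31.14; W sinα = 139.6
Slice 5: Δl = 2.4/cos35.5° = 2.948 m; N'_5 = 276·cos35.5° = 224.7; c'Δl = 35.97; W sinα = 160.3
Slice 6: Δl = 1.9/cos45.6° = 2.716 m; N'_6 = 156·cos45.6° = 109.1; c'Δl = 33.13; W sinα = 111.5
Slice 7: Δl = 2.2/cos57.4° = 4.083 m; N'_7 = 80·cos57.4° = 43.1; c'Δl = 49.82; W sinα = 67.4
Σc'Δl = 237.0 kN/m; ΣN' = 1382.3 kN/m; ΣW sinα = 625.4 kN/m
Resisting = 237.0 + 1382.3·tan30.3° = 237.0 + 807.8 = 1044.8 kN/m
FS = 1044.8 / 625.4 = 1.671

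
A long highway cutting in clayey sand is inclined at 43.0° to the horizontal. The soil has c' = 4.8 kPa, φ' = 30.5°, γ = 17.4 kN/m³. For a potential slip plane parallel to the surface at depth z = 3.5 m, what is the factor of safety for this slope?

FS = 0.79

For an infinite slope with a slip plane parallel to the surface (no pore pressure): FS = [c' + γz cos²β tanφ'] / [γz sinβ cosβ].
γz = 17.4·3.5 = 60.90 kN/m²
Numerator = 4.8 + 60.90·cos²43.0°·tan30.5° = 4.8 + 60.90·0.5349·0.5890 = 23.988 kPa
Denominator = 60.90·sin43.0°·cos43.0° = 60.90·0.6820·0.7314 = 30.376 kPa
FS = 23.988 / 30.376 = 0.790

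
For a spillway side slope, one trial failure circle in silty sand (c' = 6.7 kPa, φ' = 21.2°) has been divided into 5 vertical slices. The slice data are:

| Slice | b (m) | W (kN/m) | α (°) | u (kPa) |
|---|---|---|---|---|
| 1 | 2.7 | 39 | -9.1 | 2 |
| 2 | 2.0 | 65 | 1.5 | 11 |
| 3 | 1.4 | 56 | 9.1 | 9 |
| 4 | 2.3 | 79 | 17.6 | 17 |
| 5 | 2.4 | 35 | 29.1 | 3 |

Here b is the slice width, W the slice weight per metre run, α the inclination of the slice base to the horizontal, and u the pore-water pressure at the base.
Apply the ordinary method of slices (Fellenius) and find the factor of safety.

Ordinary method of slices: FS = Σ[c'·Δl_i + (W_i cosα_i − u_i·Δl_i)·tanφ'] / Σ W_i sinα_i, with Δl_i = b_i / cosα_i.
Slice 1: Δl = 2.7/cos(-9.1°) = 2.734 m; N'_1 = 39·cos(-9.1°) − 2·2.734 = 33.0; c'Δl = 18.32; W sinα = -6.2
Slice 2: Δl = 2.0/cos1.5° = 2.001 m; N'_2 = 65·cos1.5° − 11·2.001 = 43.0; c'Δl = 13.40; W sinα = 1.7
Slice 3: Δl = 1.4/cos9.1° = 1.418 m; N'_3 = 56·cos9.1° − 9·1.418 = 42.5; c'Δl = 9.50; W sinα = 8.9
Slice 4: Δl = 2.3/cos17.6° = 2.413 m; N'_4 = 79·cos17.6° − 17·2.413 = 34.3; c'Δl = 16.17; W sinα = 23.9
Slice 5: Δl = 2.4/cos29.1° = 2.747 m; N'_5 = 35·cos29.1° − 3·2.747 = 22.3; c'Δl = 18.40; W sinα = 17.0
Σc'Δl = 75.8 kN/m; ΣN' = 175.2 kN/m; ΣW sinα = 45.3 kN/m
Resisting = 75.8 + 175.2·tan21.2° = 75.8 + 67.9 = 143.7 kN/m
FS = 143.7 / 45.3 = 3.173

FS = 3.17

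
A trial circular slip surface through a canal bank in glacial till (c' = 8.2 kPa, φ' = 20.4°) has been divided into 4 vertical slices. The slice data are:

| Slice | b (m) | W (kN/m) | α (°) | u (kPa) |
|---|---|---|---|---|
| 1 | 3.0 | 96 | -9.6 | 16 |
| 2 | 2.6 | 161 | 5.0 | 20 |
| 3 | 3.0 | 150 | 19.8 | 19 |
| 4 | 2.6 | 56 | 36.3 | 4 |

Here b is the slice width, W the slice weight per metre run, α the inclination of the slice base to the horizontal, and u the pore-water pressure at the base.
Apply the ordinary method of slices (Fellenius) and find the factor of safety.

FS = 2.42

Ordinary method of slices: FS = Σ[c'·Δl_i + (W_i cosα_i − u_i·Δl_i)·tanφ'] / Σ W_i sinα_i, with Δl_i = b_i / cosα_i.
Slice 1: Δl = 3.0/cos(-9.6°) = 3.043 m; N'_1 = 96·cos(-9.6°) − 16·3.043 = 46.0; c'Δl = 24.95; W sinα = -16.0
Slice 2: Δl = 2.6/cos5.0° = 2.610 m; N'_2 = 161·cos5.0° − 20·2.610 = 108.2; c'Δl = 21.40; W sinα = 14.0
Slice 3: Δl = 3.0/cos19.8° = 3.189 m; N'_3 = 150·cos19.8° − 19·3.189 = 80.6; c'Δl = 26.15; W sinα = 50.8
Slice 4: Δl = 2.6/cos36.3° = 3.226 m; N'_4 = 56·cos36.3° − 4·3.226 = 32.2; c'Δl = 26.45; W sinα = 33.2
Σc'Δl = 99.0 kN/m; ΣN' = 266.9 kN/m; ΣW sinα = 82.0 kN/m
Resisting = 99.0 + 266.9·tan20.4° = 99.0 + 99.3 = 198.2 kN/m
FS = 198.2 / 82.0 = 2.418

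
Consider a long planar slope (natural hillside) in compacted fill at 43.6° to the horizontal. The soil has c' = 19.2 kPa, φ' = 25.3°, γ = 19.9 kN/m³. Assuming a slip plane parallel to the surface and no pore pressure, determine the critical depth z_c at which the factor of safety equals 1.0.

Setting FS = 1.00 in FS = [c' + γz cos²β tanφ'] / [γz sinβ cosβ] and solving for z:
z = c' / [γ cosβ (FS·sinβ − cosβ·tanφ')]
  = 19.2 / [19.9·cos43.6°·(1.00·sin43.6° − cos43.6°·tan25.3°)]
  = 19.2 / [19.9·0.7242·(1.00·0.6896 − 0.7242·0.4727)]
  = 19.2 / 5.0050 = 3.836 m

z_c = 3.84 m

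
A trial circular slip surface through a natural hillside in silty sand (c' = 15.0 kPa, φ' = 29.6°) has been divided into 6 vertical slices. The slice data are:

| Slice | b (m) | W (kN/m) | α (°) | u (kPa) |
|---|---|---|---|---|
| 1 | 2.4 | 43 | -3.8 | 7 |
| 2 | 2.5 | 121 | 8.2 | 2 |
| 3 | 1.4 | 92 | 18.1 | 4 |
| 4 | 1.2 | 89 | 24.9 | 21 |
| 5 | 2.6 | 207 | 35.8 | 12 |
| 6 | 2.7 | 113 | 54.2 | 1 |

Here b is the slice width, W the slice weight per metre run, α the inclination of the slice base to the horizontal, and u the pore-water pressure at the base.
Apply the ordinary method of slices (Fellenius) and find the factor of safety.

FS = 1.70

Ordinary method of slices: FS = Σ[c'·Δl_i + (W_i cosα_i − u_i·Δl_i)·tanφ'] / Σ W_i sinα_i, with Δl_i = b_i / cosα_i.
Slice 1: Δl = 2.4/cos(-3.8°) = 2.405 m; N'_1 = 43·cos(-3.8°) − 7·2.405 = 26.1; c'Δl = 36.08; W sinα = -2.8
Slice 2: Δl = 2.5/cos8.2° = 2.526 m; N'_2 = 121·cos8.2° − 2·2.526 = 114.7; c'Δl = 37.89; W sinα = 17.3
Slice 3: Δl = 1.4/cos18.1° = 1.473 m; N'_3 = 92·cos18.1° − 4·1.473 = 81.6; c'Δl = 22.09; W sinα = 28.6
Slice 4: Δl = 1.2/cos24.9° = 1.323 m; N'_4 = 89·cos24.9° − 21·1.323 = 52.9; c'Δl = 19.84; W sinα = 37.5
Slice 5: Δl = 2.6/cos35.8° = 3.206 m; N'_5 = 207·cos35.8° − 12·3.206 = 129.4; c'Δl = 48.08; W sinα = 121.1
Slice 6: Δl = 2.7/cos54.2° = 4.616 m; N'_6 = 113·cos54.2° − 1·4.616 = 61.5; c'Δl = 69.24; W sinα = 91.7
Σc'Δl = 233.2 kN/m; ΣN' = 466.2 kN/m; ΣW sinα = 293.2 kN/m
Resisting = 233.2 + 466.2·tan29.6° = 233.2 + 264.8 = 498.1 kN/m
FS = 498.1 / 293.2 = 1.699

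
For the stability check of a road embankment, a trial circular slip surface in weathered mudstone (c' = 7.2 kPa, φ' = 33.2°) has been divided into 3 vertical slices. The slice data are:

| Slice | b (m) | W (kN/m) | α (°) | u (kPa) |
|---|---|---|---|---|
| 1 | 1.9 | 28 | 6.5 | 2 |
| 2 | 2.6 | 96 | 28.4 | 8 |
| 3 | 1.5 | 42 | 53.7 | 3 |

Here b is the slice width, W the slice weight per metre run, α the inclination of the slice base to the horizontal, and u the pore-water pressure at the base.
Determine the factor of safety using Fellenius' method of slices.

FS = 1.45

Ordinary method of slices: FS = Σ[c'·Δl_i + (W_i cosα_i − u_i·Δl_i)·tanφ'] / Σ W_i sinα_i, with Δl_i = b_i / cosα_i.
Slice 1: Δl = 1.9/cos6.5° = 1.912 m; N'_1 = 28·cos6.5° − 2·1.912 = 24.0; c'Δl = 13.77; W sinα = 3.2
Slice 2: Δl = 2.6/cos28.4° = 2.956 m; N'_2 = 96·cos28.4° − 8·2.956 = 60.8; c'Δl = 21.28; W sinα = 45.7
Slice 3: Δl = 1.5/cos53.7° = 2.534 m; N'_3 = 42·cos53.7° − 3·2.534 = 17.3; c'Δl = 18.24; W sinα = 33.8
Σc'Δl = 53.3 kN/m; ΣN' = 102.1 kN/m; ΣW sinα = 82.7 kN/m
Resisting = 53.3 + 102.1·tan33.2° = 53.3 + 66.8 = 120.1 kN/m
FS = 120.1 / 82.7 = 1.452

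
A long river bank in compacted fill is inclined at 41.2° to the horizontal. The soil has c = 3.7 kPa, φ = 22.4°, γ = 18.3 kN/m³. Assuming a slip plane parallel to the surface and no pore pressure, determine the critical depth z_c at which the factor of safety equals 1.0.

Setting FS = 1.00 in FS = [c + γz cos²β tanφ] / [γz sinβ cosβ] and solving for z:
z = c / [γ cosβ (FS·sinβ − cosβ·tanφ)]
  = 3.7 / [18.3·cos41.2°·(1.00·sin41.2° − cos41.2°·tan22.4°)]
  = 3.7 / [18.3·0.7524·(1.00·0.6587 − 0.7524·0.4122)]
  = 3.7 / 4.7995 = 0.771 m

z_c = 0.77 m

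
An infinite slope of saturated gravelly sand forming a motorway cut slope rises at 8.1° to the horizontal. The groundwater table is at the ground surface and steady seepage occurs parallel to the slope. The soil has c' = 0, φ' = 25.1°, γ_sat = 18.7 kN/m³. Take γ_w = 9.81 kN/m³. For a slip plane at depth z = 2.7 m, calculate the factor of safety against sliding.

With seepage parallel to the slope and the water table at the surface, the effective normal stress on the slip plane uses the buoyant unit weight γ' = γ_sat − γ_w while the driving shear stress uses γ_sat:
FS = [c' + γ' z cos²β tanφ'] / [γ_sat z sinβ cosβ]
(For c' = 0 this reduces to FS = (γ'/γ_sat)·tanφ'/tanβ.)
γ' = 18.7 − 9.81 = 8.89 kN/m³
Numerator = 0.0 + 8.89·2.7·cos²8.1°·tan25.1° = 0.0 + 8.89·2.7·0.9801·0.4684 = 11.021 kPa
Denominator = 18.7·2.7·sin8.1°·cos8.1° = 18.7·2.7·0.1409·0.9900 = 7.043 kPa
FS = 11.021 / 7.043 = 1.565

FS = 1.56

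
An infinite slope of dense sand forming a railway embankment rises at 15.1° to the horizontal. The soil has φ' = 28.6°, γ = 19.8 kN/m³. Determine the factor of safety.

FS = 2.02

For a dry cohesionless infinite slope the factor of safety is FS = tanφ' / tanβ.
FS = tan28.6° / tan15.1° = 0.5452 / 0.2698 = 2.021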